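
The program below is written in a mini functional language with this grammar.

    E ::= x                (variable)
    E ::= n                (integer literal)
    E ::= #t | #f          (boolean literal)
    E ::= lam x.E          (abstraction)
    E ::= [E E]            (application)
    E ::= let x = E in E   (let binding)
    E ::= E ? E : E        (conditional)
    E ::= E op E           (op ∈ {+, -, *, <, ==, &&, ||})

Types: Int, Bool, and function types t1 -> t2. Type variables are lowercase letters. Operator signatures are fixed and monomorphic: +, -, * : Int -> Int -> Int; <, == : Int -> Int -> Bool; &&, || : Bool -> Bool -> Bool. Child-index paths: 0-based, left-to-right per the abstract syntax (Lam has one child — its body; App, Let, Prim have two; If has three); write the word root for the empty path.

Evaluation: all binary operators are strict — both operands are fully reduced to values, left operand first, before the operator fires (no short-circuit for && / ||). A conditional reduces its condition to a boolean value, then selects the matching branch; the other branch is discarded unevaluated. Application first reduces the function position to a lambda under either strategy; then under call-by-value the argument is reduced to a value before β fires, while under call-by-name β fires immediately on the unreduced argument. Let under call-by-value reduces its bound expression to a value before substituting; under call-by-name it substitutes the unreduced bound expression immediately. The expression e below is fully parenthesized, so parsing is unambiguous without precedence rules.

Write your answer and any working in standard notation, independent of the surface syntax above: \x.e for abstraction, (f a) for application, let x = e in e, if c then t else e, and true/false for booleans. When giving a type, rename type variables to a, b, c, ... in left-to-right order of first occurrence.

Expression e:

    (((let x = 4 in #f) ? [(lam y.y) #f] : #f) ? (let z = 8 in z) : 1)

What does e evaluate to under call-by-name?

Derivation:
step 0: (if (if (let x = 4 in false) then ((\y.y) false) else false) then (let z = 8 in z) else 1)
step 1: [let@0.0] (if (if false then ((\y.y) false) else false) then (let z = 8 in z) else 1)
step 2: [if@0] (if false then (let z = 8 in z) else 1)
step 3: [if@root] 1

Answer: 1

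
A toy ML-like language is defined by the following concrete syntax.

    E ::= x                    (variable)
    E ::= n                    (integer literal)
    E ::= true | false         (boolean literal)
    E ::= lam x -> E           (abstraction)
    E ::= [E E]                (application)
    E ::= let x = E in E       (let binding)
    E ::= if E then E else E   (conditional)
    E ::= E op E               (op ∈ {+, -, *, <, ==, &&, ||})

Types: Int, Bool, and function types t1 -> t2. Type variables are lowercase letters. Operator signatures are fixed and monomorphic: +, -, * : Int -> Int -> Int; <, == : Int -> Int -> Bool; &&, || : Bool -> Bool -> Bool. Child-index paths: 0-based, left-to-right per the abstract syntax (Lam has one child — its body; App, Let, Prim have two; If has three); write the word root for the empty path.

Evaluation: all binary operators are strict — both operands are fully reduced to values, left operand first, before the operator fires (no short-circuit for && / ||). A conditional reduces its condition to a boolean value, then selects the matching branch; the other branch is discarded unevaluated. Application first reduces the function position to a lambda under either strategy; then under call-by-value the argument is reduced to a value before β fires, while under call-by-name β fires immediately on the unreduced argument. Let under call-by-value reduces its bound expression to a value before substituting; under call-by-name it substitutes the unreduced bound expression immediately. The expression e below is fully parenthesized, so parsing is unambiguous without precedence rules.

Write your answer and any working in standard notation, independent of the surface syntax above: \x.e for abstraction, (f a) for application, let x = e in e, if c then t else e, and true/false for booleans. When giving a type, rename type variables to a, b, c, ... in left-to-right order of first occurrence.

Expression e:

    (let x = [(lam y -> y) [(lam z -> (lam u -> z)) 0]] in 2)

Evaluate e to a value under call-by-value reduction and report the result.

Trace:
step 0: (let x = ((\y.y) ((\z.(\u.z)) 0)) in 2)
step 1: [beta@0.1] (let x = ((\y.y) (\u.0)) in 2)
step 2: [beta@0] (let x = (\u.0) in 2)
step 3: [let@root] 2

Answer: 2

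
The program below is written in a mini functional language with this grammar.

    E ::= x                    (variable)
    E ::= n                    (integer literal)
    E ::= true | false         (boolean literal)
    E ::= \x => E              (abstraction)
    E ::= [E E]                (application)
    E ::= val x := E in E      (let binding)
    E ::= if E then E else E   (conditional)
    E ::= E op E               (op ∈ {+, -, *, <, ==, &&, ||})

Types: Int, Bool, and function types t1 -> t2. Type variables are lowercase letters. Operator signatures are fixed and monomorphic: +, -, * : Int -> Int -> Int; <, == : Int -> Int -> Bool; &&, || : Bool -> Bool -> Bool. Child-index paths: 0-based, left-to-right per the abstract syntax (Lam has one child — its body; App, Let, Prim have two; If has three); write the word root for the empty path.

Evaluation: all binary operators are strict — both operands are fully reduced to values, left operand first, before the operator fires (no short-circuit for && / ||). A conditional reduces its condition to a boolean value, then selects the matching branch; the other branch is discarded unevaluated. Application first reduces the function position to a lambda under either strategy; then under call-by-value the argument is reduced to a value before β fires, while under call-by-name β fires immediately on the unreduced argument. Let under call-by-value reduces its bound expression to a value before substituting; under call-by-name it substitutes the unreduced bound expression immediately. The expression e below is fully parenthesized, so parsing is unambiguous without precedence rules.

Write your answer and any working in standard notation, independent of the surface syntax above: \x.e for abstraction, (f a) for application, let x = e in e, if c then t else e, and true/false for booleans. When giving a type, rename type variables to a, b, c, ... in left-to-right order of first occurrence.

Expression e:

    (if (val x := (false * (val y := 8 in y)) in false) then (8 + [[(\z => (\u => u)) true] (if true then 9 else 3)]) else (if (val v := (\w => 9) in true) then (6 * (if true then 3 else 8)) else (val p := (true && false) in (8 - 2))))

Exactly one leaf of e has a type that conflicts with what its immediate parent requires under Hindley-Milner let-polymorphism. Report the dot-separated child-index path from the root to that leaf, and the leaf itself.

Trace:
  unify Bool ~ Int
  FAIL: mismatch Bool ~ Int

Answer: 0.0.0 : false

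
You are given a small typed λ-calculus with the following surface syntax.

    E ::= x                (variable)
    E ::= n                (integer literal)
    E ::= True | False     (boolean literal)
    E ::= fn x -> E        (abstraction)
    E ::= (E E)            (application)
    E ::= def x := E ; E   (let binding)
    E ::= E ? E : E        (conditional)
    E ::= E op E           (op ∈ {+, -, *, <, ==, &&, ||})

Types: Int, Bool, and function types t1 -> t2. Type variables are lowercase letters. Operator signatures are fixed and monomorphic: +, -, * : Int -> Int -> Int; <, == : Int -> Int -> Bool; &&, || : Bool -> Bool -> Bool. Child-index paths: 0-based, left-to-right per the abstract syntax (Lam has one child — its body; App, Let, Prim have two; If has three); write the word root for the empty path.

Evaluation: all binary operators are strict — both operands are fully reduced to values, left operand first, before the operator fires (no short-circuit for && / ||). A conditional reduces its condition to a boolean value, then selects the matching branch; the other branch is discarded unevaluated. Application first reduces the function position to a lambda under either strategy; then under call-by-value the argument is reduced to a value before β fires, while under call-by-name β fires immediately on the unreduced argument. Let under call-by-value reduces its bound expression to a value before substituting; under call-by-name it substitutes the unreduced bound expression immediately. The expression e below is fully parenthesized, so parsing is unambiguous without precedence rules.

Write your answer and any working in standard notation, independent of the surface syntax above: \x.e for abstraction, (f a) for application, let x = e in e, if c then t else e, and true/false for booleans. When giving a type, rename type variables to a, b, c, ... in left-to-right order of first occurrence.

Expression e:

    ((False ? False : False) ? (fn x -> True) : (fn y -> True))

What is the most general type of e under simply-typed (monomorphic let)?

Derivation:
  unify Bool ~ Bool
  unify Bool ~ Bool
  unify Bool ~ Bool
\x._ : a -> Bool
\y._ : b -> Bool
  unify a -> Bool ~ b -> Bool
  unify a ~ b
  unify Bool ~ Bool

Answer: a -> Bool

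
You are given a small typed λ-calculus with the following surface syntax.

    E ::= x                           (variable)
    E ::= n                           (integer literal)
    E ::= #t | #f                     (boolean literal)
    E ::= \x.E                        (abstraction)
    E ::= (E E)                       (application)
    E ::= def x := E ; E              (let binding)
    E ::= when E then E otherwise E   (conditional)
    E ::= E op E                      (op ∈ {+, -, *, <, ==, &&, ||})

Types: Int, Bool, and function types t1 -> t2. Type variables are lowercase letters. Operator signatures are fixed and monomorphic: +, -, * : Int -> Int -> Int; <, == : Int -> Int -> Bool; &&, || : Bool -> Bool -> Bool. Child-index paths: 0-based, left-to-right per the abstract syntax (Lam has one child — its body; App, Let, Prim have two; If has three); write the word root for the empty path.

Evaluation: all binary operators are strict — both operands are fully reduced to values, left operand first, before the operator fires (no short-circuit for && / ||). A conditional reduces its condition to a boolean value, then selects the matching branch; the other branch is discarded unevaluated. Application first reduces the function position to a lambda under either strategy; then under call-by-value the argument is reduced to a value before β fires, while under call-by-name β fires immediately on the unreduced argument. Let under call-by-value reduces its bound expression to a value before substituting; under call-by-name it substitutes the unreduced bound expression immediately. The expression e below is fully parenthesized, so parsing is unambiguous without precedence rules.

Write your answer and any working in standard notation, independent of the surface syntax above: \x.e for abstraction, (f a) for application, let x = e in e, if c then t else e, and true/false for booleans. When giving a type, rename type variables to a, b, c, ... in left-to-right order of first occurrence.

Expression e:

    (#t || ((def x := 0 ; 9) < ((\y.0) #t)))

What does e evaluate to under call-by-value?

Working:
step 0: (true || ((let x = 0 in 9) < ((\y.0) true)))
step 1: [let@1.0] (true || (9 < ((\y.0) true)))
step 2: [beta@1.1] (true || (9 < 0))
step 3: [delta@1] (true || false)
step 4: [delta@root] true

Answer: true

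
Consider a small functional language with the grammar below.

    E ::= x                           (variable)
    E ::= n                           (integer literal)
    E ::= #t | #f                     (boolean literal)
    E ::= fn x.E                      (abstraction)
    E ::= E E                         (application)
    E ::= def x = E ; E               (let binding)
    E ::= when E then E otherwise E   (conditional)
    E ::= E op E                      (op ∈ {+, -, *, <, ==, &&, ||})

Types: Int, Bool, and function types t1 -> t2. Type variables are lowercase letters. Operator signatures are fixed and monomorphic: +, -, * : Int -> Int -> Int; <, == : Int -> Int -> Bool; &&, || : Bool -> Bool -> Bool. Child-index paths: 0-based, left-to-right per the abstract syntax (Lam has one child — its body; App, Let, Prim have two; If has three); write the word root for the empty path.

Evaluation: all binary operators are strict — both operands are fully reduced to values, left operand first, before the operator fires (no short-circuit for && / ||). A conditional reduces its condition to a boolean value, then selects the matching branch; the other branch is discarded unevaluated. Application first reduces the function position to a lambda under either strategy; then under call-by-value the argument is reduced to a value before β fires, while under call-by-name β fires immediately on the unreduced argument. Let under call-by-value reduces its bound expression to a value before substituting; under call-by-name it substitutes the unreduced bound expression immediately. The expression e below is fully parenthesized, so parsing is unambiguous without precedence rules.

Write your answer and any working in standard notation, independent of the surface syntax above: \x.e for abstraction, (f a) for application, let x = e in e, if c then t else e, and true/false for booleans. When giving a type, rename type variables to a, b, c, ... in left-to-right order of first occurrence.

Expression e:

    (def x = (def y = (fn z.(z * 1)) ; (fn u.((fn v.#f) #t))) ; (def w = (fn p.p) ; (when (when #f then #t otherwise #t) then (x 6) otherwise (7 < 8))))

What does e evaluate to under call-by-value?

Answer: false

Trace:
step 0: (let x = (let y = (\z.(z * 1)) in (\u.((\v.false) true))) in (let w = (\p.p) in (if (if false then true else true) then (x 6) else (7 < 8))))
step 1: [let@0] (let x = (\u.((\v.false) true)) in (let w = (\p.p) in (if (if false then true else true) then (x 6) else (7 < 8))))
step 2: [let@root] (let w = (\p.p) in (if (if false then true else true) then ((\u.((\v.false) true)) 6) else (7 < 8)))
step 3: [let@root] (if (if false then true else true) then ((\u.((\v.false) true)) 6) else (7 < 8))
step 4: [if@0] (if true then ((\u.((\v.false) true)) 6) else (7 < 8))
step 5: [if@root] ((\u.((\v.false) true)) 6)
step 6: [beta@root] ((\v.false) true)
step 7: [beta@root] false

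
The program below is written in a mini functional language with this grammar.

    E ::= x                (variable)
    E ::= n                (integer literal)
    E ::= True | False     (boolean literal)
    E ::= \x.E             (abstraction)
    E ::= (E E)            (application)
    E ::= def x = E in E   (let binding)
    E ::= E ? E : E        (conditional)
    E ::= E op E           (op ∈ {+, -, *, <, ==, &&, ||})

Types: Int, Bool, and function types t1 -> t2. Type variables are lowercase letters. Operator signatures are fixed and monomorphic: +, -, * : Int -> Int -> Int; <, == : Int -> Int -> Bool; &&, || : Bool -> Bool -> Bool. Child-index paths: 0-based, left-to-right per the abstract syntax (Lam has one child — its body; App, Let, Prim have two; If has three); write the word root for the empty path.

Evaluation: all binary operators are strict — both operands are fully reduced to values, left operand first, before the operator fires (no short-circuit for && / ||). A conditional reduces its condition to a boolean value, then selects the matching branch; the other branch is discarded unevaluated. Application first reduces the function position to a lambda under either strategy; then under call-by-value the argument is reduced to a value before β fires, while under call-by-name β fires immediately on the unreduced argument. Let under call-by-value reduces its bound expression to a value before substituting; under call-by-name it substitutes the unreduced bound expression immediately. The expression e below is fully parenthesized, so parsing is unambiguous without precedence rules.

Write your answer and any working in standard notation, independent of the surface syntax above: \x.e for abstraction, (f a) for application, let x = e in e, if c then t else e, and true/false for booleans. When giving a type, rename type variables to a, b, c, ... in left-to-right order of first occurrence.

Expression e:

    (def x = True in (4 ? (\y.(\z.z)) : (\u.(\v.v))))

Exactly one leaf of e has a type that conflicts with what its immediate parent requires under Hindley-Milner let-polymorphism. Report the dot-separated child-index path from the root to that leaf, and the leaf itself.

Answer: 1.0 : 4

Working:
let x : Bool
  unify Int ~ Bool
  FAIL: mismatch Int ~ Bool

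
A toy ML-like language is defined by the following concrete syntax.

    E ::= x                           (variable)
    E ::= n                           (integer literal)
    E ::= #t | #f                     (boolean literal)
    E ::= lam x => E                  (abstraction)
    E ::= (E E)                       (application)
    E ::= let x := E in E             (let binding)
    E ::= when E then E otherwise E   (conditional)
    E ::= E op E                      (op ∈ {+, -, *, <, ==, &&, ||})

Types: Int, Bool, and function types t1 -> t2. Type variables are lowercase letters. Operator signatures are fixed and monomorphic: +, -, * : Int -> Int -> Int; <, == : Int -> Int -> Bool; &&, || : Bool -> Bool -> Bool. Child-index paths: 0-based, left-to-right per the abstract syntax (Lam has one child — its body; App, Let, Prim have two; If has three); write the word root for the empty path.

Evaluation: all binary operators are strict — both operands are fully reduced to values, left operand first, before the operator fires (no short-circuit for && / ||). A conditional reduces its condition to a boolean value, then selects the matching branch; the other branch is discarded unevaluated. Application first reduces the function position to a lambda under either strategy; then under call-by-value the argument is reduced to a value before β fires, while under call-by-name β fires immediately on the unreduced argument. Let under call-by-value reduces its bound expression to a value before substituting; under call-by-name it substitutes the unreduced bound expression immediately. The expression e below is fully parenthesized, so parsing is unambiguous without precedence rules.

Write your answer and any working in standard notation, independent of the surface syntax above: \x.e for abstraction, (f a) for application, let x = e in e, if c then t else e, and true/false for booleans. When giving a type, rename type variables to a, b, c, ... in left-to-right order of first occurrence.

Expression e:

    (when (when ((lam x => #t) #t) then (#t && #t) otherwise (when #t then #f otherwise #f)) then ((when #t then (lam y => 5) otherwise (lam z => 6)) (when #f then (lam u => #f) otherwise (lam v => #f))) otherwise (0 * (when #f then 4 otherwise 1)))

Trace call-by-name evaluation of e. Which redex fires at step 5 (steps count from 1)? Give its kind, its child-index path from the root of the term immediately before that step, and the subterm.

Answer: if at 0 : (if true then (\y.5) else (\z.6))

Working:
step 0: (if (if ((\x.true) true) then (true && true) else (if true then false else false)) then ((if true then (\y.5) else (\z.6)) (if false then (\u.false) else (\v.false))) else (0 * (if false then 4 else 1)))
step 1: [beta@0.0] (if (if true then (true && true) else (if true then false else false)) then ((if true then (\y.5) else (\z.6)) (if false then (\u.false) else (\v.false))) else (0 * (if false then 4 else 1)))
step 2: [if@0] (if (true && true) then ((if true then (\y.5) else (\z.6)) (if false then (\u.false) else (\v.false))) else (0 * (if false then 4 else 1)))
step 3: [delta@0] (if true then ((if true then (\y.5) else (\z.6)) (if false then (\u.false) else (\v.false))) else (0 * (if false then 4 else 1)))
step 4: [if@root] ((if true then (\y.5) else (\z.6)) (if false then (\u.false) else (\v.false)))
step 5: [if@0] ((\y.5) (if false then (\u.false) else (\v.false)))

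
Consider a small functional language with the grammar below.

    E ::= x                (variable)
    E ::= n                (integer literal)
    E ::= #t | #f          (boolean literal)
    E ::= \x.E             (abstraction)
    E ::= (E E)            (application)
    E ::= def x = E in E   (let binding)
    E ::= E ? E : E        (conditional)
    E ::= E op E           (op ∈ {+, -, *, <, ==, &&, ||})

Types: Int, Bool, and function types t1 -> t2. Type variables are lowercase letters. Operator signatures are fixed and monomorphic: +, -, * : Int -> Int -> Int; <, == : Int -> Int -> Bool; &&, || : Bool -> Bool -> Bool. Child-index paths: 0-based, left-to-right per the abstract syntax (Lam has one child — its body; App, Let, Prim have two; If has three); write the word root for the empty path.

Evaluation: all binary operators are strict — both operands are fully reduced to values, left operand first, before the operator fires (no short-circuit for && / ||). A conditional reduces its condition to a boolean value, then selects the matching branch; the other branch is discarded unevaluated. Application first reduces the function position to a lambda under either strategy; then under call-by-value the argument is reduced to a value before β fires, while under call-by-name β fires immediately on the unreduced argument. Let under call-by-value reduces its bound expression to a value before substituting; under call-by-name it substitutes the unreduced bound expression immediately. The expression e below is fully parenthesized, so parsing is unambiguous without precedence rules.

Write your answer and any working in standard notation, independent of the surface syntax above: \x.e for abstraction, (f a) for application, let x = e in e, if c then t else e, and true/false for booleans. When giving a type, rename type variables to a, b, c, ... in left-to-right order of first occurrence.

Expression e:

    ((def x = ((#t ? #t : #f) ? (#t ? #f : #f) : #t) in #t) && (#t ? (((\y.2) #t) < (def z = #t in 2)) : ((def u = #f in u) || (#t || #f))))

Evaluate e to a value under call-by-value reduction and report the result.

Answer: false

Derivation:
step 0: ((let x = (if (if true then true else false) then (if true then false else false) else true) in true) && (if true then (((\y.2) true) < (let z = true in 2)) else ((let u = false in u) || (true || false))))
step 1: [if@0.0.0] ((let x = (if true then (if true then false else false) else true) in true) && (if true then (((\y.2) true) < (let z = true in 2)) else ((let u = false in u) || (true || false))))
step 2: [if@0.0] ((let x = (if true then false else false) in true) && (if true then (((\y.2) true) < (let z = true in 2)) else ((let u = false in u) || (true || false))))
step 3: [if@0.0] ((let x = false in true) && (if true then (((\y.2) true) < (let z = true in 2)) else ((let u = false in u) || (true || false))))
step 4: [let@0] (true && (if true then (((\y.2) true) < (let z = true in 2)) else ((let u = false in u) || (true || false))))
step 5: [if@1] (true && (((\y.2) true) < (let z = true in 2)))
step 6: [beta@1.0] (true && (2 < (let z = true in 2)))
step 7: [let@1.1] (true && (2 < 2))
step 8: [delta@1] (true && false)
step 9: [delta@root] false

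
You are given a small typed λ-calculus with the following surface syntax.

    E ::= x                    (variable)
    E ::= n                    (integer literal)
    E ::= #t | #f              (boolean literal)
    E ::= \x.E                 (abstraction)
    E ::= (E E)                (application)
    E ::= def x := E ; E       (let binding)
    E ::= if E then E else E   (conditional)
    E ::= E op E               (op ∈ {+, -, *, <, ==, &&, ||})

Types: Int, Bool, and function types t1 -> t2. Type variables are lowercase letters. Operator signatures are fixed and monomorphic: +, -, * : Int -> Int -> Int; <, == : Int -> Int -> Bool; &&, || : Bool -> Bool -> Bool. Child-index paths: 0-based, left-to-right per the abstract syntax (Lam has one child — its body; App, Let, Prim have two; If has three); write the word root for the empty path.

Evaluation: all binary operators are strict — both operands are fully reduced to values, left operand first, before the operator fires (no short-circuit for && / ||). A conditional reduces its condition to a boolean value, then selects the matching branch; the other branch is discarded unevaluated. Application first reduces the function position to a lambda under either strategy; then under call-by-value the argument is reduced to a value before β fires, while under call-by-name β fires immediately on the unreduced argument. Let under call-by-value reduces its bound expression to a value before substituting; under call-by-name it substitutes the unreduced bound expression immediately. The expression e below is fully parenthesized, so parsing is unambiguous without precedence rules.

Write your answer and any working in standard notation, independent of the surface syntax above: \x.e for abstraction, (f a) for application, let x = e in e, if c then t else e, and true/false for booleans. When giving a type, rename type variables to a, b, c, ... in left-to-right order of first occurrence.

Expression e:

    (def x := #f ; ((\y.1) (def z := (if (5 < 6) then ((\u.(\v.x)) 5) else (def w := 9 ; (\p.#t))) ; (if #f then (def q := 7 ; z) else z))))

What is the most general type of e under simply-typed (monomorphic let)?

Derivation:
let x : Bool
\y._ : a -> Int
  unify Int ~ Int
  unify Int ~ Int
  unify Bool ~ Bool
x : Bool
\v._ : c -> Bool
\u._ : b -> c -> Bool
  unify b -> c -> Bool ~ Int -> d
  unify b ~ Int
  unify c -> Bool ~ d
_ _ : c -> Bool
let w : Int
\p._ : e -> Bool
  unify c -> Bool ~ e -> Bool
  unify c ~ e
  unify Bool ~ Bool
let z : e -> Bool
  unify Bool ~ Bool
let q : Int
z : e -> Bool
z : e -> Bool
  unify e -> Bool ~ e -> Bool
  unify e ~ e
  unify Bool ~ Bool
  unify a -> Int ~ (e -> Bool) -> f
  unify a ~ e -> Bool
  unify Int ~ f
_ _ : Int

Answer: Int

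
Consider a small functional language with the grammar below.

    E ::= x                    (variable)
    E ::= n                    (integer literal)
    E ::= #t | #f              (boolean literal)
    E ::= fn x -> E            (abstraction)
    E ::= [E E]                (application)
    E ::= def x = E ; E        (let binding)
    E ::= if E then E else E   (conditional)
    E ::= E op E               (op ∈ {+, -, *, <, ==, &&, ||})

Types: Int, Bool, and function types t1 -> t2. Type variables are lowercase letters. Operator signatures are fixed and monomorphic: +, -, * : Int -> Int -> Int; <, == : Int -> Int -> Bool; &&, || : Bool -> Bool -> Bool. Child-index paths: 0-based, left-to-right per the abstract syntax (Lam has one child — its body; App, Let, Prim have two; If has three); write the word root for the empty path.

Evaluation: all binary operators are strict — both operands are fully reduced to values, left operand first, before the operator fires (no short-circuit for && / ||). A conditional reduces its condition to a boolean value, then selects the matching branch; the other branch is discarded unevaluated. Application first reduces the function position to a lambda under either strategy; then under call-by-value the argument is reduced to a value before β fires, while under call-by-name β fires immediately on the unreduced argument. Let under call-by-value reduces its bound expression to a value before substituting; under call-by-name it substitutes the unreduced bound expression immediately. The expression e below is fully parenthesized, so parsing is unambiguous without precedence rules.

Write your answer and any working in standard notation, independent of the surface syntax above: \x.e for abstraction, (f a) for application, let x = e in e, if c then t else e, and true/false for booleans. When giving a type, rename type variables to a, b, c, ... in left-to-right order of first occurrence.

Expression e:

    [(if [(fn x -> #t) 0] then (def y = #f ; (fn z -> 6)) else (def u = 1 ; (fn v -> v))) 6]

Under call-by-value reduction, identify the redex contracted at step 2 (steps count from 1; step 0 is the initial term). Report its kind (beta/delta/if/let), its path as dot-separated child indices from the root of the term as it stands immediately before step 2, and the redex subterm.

Trace:
step 0: ((if ((\x.true) 0) then (let y = false in (\z.6)) else (let u = 1 in (\v.v))) 6)
step 1: [beta@0.0] ((if true then (let y = false in (\z.6)) else (let u = 1 in (\v.v))) 6)
step 2: [if@0] ((let y = false in (\z.6)) 6)

Answer: if at 0 : (if true then (let y = false in (\z.6)) else (let u = 1 in (\v.v)))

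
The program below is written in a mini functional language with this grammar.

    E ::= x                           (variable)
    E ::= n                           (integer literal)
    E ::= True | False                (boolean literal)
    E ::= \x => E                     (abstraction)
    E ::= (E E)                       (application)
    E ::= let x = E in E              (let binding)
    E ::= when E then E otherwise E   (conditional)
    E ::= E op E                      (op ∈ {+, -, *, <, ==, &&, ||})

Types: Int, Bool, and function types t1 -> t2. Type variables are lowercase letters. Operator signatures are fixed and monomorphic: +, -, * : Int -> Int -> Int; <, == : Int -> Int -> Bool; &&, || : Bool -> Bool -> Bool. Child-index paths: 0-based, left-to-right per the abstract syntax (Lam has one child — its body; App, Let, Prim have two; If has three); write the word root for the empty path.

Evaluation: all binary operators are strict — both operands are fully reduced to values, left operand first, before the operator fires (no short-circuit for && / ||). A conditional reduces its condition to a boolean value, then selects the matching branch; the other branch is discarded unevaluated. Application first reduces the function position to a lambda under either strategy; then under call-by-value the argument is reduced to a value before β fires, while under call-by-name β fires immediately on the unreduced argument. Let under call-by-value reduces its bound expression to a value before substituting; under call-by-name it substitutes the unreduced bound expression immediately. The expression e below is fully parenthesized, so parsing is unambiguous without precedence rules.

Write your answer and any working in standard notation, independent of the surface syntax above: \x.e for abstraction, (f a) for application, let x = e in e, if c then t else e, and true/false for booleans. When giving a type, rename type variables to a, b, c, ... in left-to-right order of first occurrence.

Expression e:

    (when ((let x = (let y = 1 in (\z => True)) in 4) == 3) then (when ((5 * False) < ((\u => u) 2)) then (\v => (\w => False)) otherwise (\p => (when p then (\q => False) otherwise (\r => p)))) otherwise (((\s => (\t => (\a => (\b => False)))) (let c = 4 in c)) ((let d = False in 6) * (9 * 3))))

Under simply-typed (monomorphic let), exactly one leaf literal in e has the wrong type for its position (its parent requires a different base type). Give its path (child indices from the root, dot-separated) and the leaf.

Answer: 1.0.0.1 : false

Derivation:
let y : Int
\z._ : a -> Bool
let x : a -> Bool
  unify Int ~ Int
  unify Int ~ Int
  unify Bool ~ Bool
  unify Int ~ Int
  unify Bool ~ Int
  FAIL: mismatch Bool ~ Int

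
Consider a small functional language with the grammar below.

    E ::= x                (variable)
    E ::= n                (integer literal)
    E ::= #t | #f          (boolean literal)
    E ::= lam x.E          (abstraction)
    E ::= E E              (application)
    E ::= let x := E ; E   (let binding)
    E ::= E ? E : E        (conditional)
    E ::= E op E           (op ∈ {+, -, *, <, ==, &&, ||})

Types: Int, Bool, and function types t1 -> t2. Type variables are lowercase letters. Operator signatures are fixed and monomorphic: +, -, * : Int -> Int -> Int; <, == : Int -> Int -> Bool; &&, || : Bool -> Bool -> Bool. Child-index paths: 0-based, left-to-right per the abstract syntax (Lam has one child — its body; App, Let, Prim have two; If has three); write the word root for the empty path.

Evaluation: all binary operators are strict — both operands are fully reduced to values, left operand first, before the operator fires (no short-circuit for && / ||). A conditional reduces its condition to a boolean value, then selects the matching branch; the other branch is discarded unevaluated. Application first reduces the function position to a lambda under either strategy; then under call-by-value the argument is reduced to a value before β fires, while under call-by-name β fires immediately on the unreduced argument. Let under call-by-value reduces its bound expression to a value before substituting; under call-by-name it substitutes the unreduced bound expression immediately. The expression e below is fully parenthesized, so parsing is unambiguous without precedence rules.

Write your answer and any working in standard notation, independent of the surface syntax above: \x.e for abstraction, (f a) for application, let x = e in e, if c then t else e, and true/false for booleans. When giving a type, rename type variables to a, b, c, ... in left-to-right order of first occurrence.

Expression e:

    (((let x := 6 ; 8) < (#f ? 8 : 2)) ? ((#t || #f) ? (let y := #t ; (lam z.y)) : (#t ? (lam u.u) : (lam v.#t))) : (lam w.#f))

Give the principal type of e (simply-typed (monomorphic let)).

Working:
let x : Int
  unify Int ~ Int
  unify Bool ~ Bool
  unify Int ~ Int
  unify Int ~ Int
  unify Bool ~ Bool
  unify Bool ~ Bool
  unify Bool ~ Bool
  unify Bool ~ Bool
let y : Bool
y : Bool
\z._ : a -> Bool
  unify Bool ~ Bool
u : b
\u._ : b -> b
\v._ : c -> Bool
  unify b -> b ~ c -> Bool
  unify b ~ c
  unify c ~ Bool
  unify a -> Bool ~ Bool -> Bool
  unify a ~ Bool
  unify Bool ~ Bool
\w._ : d -> Bool
  unify Bool -> Bool ~ d -> Bool
  unify Bool ~ d
  unify Bool ~ Bool

Answer: Bool -> Bool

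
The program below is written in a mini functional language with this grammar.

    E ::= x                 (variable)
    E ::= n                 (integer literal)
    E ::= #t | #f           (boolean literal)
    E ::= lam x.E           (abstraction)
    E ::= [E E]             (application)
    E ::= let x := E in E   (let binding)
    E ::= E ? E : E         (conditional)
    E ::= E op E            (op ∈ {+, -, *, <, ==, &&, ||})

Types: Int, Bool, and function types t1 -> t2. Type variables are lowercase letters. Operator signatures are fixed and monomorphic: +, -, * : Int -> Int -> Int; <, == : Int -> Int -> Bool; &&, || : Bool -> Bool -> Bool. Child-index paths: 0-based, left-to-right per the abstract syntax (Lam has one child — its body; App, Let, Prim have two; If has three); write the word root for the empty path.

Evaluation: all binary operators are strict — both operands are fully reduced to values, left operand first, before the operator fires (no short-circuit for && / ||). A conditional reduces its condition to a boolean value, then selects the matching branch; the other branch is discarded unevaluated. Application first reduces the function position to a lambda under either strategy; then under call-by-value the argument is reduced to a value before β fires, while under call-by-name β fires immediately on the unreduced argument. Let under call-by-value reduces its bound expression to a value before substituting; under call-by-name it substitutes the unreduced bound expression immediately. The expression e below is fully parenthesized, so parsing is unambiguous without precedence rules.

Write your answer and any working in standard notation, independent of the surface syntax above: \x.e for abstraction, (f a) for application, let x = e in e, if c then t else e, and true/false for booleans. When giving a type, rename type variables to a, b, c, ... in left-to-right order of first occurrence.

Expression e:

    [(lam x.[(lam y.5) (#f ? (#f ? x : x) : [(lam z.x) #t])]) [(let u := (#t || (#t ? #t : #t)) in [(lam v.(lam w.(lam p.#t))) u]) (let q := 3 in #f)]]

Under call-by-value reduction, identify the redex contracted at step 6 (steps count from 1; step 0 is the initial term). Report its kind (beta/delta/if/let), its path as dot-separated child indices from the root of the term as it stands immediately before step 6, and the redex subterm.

Trace:
step 0: ((\x.((\y.5) (if false then (if false then x else x) else ((\z.x) true)))) ((let u = (true || (if true then true else true)) in ((\v.(\w.(\p.true))) u)) (let q = 3 in false)))
step 1: [if@1.0.0.1] ((\x.((\y.5) (if false then (if false then x else x) else ((\z.x) true)))) ((let u = (true || true) in ((\v.(\w.(\p.true))) u)) (let q = 3 in false)))
step 2: [delta@1.0.0] ((\x.((\y.5) (if false then (if false then x else x) else ((\z.x) true)))) ((let u = true in ((\v.(\w.(\p.true))) u)) (let q = 3 in false)))
step 3: [let@1.0] ((\x.((\y.5) (if false then (if false then x else x) else ((\z.x) true)))) (((\v.(\w.(\p.true))) true) (let q = 3 in false)))
step 4: [beta@1.0] ((\x.((\y.5) (if false then (if false then x else x) else ((\z.x) true)))) ((\w.(\p.true)) (let q = 3 in false)))
step 5: [let@1.1] ((\x.((\y.5) (if false then (if false then x else x) else ((\z.x) true)))) ((\w.(\p.true)) false))
step 6: [beta@1] ((\x.((\y.5) (if false then (if false then x else x) else ((\z.x) true)))) (\p.true))

Answer: beta at 1 : ((\w.(\p.true)) false)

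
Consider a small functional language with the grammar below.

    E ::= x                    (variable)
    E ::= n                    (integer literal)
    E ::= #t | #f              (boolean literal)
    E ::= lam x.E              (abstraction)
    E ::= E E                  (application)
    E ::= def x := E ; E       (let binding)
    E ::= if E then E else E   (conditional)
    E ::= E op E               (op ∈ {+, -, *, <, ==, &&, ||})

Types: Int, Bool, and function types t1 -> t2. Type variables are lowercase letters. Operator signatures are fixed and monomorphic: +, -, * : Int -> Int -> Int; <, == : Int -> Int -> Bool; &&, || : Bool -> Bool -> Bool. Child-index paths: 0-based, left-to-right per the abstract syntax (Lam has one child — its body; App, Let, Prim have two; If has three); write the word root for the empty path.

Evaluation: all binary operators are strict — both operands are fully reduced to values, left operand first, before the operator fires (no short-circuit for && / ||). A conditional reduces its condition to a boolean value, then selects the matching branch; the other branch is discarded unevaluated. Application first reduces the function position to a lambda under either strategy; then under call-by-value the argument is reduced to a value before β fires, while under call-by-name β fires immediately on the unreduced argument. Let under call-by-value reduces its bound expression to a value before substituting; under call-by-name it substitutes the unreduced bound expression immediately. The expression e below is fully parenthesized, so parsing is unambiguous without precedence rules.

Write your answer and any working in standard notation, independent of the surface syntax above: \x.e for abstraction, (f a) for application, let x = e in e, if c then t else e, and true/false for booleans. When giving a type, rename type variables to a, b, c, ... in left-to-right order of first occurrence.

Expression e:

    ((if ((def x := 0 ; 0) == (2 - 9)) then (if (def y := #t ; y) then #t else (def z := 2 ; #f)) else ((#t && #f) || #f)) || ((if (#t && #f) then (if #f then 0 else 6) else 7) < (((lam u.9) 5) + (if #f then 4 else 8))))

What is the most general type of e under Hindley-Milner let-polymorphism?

Working:
let x : Int
  unify Int ~ Int
  unify Int ~ Int
  unify Int ~ Int
  unify Int ~ Int
  unify Bool ~ Bool
let y : Bool
y : Bool
  unify Bool ~ Bool
let z : Int
  unify Bool ~ Bool
  unify Bool ~ Bool
  unify Bool ~ Bool
  unify Bool ~ Bool
  unify Bool ~ Bool
  unify Bool ~ Bool
  unify Bool ~ Bool
  unify Bool ~ Bool
  unify Bool ~ Bool
  unify Bool ~ Bool
  unify Bool ~ Bool
  unify Int ~ Int
  unify Int ~ Int
  unify Int ~ Int
\u._ : a -> Int
  unify a -> Int ~ Int -> b
  unify a ~ Int
  unify Int ~ b
_ _ : Int
  unify Int ~ Int
  unify Bool ~ Bool
  unify Int ~ Int
  unify Int ~ Int
  unify Int ~ Int
  unify Bool ~ Bool

Answer: Bool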